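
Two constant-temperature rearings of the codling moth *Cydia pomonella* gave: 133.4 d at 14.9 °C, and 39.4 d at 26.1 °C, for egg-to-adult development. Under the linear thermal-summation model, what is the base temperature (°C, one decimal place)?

10.2 °C

Linear rate model ⇒ the product D·(T − T_b) is constant across temperatures.
133.4·(14.9 − T_b) = 39.4·(26.1 − T_b)
T_b = (133.4·14.9 − 39.4·26.1) / (133.4 − 39.4) = 959.32 / 94.0 = 10.206 °C ≈ 10.2 °C.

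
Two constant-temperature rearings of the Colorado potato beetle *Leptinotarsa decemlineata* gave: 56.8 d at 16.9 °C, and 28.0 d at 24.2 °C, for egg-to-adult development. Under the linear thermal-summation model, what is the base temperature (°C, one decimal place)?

9.8 °C

Under the model K = D·(T − T_b), so D₁·(T₁ − T_b) = D₂·(T₂ − T_b).
56.8·(16.9 − T_b) = 28.0·(24.2 − T_b)
T_b = (56.8·16.9 − 28.0·24.2) / (56.8 − 28.0) = 282.32 / 28.8 = 9.803 °C ≈ 9.8 °C.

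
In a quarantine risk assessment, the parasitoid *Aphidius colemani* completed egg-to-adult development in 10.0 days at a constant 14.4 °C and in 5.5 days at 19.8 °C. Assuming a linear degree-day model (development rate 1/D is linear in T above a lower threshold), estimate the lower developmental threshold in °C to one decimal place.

Under the model K = D·(T − T_b), so D₁·(T₁ − T_b) = D₂·(T₂ − T_b).
10.0·(14.4 − T_b) = 5.5·(19.8 − T_b)
T_b = (10.0·14.4 − 5.5·19.8) / (10.0 − 5.5) = 35.10 / 4.5 = 7.800 °C ≈ 7.8 °C.

7.8 °C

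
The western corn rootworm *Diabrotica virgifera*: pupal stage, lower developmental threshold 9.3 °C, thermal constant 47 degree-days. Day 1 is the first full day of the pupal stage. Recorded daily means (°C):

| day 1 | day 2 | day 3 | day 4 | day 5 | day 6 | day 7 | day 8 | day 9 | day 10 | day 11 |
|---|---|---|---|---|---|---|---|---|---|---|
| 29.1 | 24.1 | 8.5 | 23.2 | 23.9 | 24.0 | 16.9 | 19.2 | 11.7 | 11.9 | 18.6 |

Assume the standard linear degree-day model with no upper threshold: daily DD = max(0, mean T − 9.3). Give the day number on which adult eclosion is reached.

Daily DD above 9.3 °C: 19.8, 14.8, 0.0, 13.9, 14.6, 14.7, 7.6, 9.9, 2.4, 2.6, 9.3.
Cumulative: 19.8, 34.6, 34.6, 48.5, 63.1, 77.8, 85.4, 95.3, 97.7, 100.3, 109.6.
The total first reaches 47 DD on day 4.

day 4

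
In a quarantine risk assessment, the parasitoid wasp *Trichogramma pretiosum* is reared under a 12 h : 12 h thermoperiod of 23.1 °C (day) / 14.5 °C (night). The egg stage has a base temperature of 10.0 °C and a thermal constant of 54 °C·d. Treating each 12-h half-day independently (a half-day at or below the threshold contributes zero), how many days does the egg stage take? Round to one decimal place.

Day half: max(0, 23.1 − 10.0) × 0.5 = 13.1 × 0.5 = 6.55 DD.
Night half: max(0, 14.5 − 10.0) × 0.5 = 4.5 × 0.5 = 2.25 DD.
Per 24 h: 8.80 DD/day.
Duration = 54 / 8.80 = 6.136 ≈ 6.1 days.

6.1 days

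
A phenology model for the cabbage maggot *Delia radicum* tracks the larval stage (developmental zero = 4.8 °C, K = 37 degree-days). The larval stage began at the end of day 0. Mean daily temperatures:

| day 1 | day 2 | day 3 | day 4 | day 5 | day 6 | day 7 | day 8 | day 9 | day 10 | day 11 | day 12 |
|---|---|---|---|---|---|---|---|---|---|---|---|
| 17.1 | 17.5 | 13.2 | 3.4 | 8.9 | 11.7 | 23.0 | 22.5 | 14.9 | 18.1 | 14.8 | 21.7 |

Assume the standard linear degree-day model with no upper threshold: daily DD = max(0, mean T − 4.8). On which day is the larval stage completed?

day 5

Daily DD above 4.8 °C: 12.3, 12.7, 8.4, 0.0, 4.1, 6.9, 18.2, 17.7, 10.1, 13.3, 10.0, 16.9.
Cumulative: 12.3, 25.0, 33.4, 33.4, 37.5, 44.4, 62.6, 80.3, 90.4, 103.7, 113.7, 130.6.
The total first reaches 37 DD on day 5.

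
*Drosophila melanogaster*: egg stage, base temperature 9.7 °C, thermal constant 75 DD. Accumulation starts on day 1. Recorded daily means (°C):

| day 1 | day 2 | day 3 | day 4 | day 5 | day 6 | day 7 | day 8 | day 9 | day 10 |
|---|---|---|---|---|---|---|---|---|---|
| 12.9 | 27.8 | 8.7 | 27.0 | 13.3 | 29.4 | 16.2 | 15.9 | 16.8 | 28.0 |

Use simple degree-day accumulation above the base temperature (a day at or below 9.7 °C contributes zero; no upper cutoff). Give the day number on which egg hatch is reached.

day 9

Daily DD above 9.7 °C: 3.2, 18.1, 0.0, 17.3, 3.6, 19.7, 6.5, 6.2, 7.1, 18.3.
Cumulative: 3.2, 21.3, 21.3, 38.6, 42.2, 61.9, 68.4, 74.6, 81.7, 100.0.
The total first reaches 75 DD on day 9.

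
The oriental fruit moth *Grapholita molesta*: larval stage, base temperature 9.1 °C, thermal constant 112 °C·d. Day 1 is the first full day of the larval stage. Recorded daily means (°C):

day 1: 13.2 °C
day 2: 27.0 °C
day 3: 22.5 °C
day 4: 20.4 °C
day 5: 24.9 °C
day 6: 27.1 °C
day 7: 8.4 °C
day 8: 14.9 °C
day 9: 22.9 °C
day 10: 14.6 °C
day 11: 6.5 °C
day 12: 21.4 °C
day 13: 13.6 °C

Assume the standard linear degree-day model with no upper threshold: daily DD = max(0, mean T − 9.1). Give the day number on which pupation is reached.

day 12

Daily DD above 9.1 °C: 4.1, 17.9, 13.4, 11.3, 15.8, 18.0, 0.0, 5.8, 13.8, 5.5, 0.0, 12.3, 4.5.
Cumulative: 4.1, 22.0, 35.4, 46.7, 62.5, 80.5, 80.5, 86.3, 100.1, 105.6, 105.6, 117.9, 122.4.
The total first reaches 112 DD on day 12.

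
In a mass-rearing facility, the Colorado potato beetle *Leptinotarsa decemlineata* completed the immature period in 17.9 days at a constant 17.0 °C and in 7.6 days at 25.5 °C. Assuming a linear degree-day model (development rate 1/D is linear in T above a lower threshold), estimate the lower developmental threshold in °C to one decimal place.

10.7 °C

Linear rate model ⇒ the product D·(T − T_b) is constant across temperatures.
17.9·(17.0 − T_b) = 7.6·(25.5 − T_b)
T_b = (17.9·17.0 − 7.6·25.5) / (17.9 − 7.6) = 110.50 / 10.3 = 10.728 °C ≈ 10.7 °C.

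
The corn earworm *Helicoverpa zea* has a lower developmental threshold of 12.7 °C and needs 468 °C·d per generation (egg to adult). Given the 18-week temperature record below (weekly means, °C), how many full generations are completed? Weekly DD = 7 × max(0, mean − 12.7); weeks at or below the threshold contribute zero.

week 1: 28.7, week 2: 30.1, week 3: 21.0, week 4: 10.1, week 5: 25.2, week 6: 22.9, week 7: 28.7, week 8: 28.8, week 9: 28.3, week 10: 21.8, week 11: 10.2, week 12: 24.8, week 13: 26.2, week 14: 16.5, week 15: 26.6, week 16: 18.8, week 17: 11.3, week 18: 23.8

2 generations

Weekly DD (7 × max(0, T̄ − 12.7)): 112.0, 121.8, 58.1, 0.0, 87.5, 71.4, 112.0, 112.7, 109.2, 63.7, 0.0, 84.7, 94.5, 26.6, 97.3, 42.7, 0.0, 77.7.
Season total = 1271.9 DD.
Complete generations = ⌊1271.9 / 468⌋ = 2.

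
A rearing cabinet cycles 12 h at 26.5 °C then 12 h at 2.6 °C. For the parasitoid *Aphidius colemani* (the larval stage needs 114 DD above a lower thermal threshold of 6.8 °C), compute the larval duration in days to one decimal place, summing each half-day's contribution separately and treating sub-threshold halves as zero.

11.6 days

Day half: max(0, 26.5 − 6.8) × 0.5 = 19.7 × 0.5 = 9.85 DD.
Night half: max(0, 2.6 − 6.8) × 0.5 = 0.0 × 0.5 = 0.00 DD.
Per 24 h: 9.85 DD/day.
Duration = 114 / 9.85 = 11.574 ≈ 11.6 days.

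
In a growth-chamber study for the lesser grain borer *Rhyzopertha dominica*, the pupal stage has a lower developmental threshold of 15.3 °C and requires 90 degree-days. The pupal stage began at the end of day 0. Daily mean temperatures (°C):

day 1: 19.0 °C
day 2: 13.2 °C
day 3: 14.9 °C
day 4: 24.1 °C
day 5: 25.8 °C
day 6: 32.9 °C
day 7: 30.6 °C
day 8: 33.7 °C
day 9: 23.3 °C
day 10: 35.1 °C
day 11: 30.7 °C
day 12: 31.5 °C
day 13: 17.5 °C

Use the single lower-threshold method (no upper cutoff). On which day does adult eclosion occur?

Daily DD above 15.3 °C: 3.7, 0.0, 0.0, 8.8, 10.5, 17.6, 15.3, 18.4, 8.0, 19.8, 15.4, 16.2, 2.2.
Cumulative: 3.7, 3.7, 3.7, 12.5, 23.0, 40.6, 55.9, 74.3, 82.3, 102.1, 117.5, 133.7, 135.9.
The total first reaches 90 DD on day 10.

day 10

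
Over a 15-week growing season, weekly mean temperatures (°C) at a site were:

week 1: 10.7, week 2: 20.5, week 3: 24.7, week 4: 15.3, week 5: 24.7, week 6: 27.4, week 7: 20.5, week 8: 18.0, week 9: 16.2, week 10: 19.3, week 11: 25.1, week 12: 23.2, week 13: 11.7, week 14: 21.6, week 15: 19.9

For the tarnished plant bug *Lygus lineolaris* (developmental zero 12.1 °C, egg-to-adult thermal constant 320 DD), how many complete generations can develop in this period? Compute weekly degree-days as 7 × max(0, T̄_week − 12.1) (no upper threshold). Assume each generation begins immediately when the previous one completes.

Weekly DD (7 × max(0, T̄ − 12.1)): 0.0, 58.8, 88.2, 22.4, 88.2, 107.1, 58.8, 41.3, 28.7, 50.4, 91.0, 77.7, 0.0, 66.5, 54.6.
Season total = 833.7 DD.
Complete generations = ⌊833.7 / 320⌋ = 2.

2 generations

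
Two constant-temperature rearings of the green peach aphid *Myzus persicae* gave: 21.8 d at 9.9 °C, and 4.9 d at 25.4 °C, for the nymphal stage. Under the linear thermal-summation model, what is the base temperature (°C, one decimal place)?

Equal thermal constants: D₁(T₁ − T_b) = D₂(T₂ − T_b).
21.8·(9.9 − T_b) = 4.9·(25.4 − T_b)
T_b = (21.8·9.9 − 4.9·25.4) / (21.8 − 4.9) = 91.36 / 16.9 = 5.406 °C ≈ 5.4 °C.

5.4 °C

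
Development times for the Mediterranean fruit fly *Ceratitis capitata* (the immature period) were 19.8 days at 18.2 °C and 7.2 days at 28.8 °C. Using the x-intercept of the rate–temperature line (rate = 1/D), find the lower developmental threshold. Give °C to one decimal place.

12.1 °C

Under the model K = D·(T − T_b), so D₁·(T₁ − T_b) = D₂·(T₂ − T_b).
19.8·(18.2 − T_b) = 7.2·(28.8 − T_b)
T_b = (19.8·18.2 − 7.2·28.8) / (19.8 − 7.2) = 153.00 / 12.6 = 12.143 °C ≈ 12.1 °C.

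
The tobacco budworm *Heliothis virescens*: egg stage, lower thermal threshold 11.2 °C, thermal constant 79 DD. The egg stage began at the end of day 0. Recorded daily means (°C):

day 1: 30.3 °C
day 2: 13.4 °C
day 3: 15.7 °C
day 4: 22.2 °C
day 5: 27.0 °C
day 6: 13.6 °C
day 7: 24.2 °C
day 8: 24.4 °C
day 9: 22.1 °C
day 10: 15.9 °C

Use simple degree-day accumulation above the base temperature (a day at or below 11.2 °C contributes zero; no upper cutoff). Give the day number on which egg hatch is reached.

Daily DD above 11.2 °C: 19.1, 2.2, 4.5, 11.0, 15.8, 2.4, 13.0, 13.2, 10.9, 4.7.
Cumulative: 19.1, 21.3, 25.8, 36.8, 52.6, 55.0, 68.0, 81.2, 92.1, 96.8.
The total first reaches 79 DD on day 8.

day 8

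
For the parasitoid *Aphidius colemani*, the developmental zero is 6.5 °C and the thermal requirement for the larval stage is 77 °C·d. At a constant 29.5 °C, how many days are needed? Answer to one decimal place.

3.3 days

Daily accumulation = 29.5 − 6.5 = 23.0 DD/day.
Duration = 77 / 23.0 = 3.348 ≈ 3.3 days.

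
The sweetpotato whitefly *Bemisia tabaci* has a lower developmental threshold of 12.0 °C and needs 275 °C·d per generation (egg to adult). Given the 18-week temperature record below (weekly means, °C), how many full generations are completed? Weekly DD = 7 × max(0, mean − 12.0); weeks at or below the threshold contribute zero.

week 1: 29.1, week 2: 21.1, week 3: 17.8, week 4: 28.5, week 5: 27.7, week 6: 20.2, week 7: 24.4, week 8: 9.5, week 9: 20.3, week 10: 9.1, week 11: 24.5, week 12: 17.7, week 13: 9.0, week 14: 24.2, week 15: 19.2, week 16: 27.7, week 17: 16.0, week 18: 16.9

3 generations

Weekly DD (7 × max(0, T̄ − 12.0)): 119.7, 63.7, 40.6, 115.5, 109.9, 57.4, 86.8, 0.0, 58.1, 0.0, 87.5, 39.9, 0.0, 85.4, 50.4, 109.9, 28.0, 34.3.
Season total = 1087.1 DD.
Complete generations = ⌊1087.1 / 275⌋ = 3.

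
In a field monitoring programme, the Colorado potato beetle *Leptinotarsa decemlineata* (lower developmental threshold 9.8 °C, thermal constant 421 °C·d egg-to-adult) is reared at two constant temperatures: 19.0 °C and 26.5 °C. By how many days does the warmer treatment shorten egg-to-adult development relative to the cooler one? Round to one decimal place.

20.6 days

At 19.0 °C: 421 / (19.0 − 9.8) = 421 / 9.2 = 45.761 d.
At 26.5 °C: 421 / (26.5 − 9.8) = 421 / 16.7 = 25.210 d.
Difference = |45.761 − 25.210| = 20.551 ≈ 20.6 days.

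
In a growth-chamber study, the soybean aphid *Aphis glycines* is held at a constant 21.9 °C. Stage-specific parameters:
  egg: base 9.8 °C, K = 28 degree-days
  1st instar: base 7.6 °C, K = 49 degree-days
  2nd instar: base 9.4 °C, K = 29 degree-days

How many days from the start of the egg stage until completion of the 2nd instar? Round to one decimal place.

8.1 days

egg: 28 / (21.9 − 9.8) = 28 / 12.1 = 2.314 d.
1st instar: 49 / (21.9 − 7.6) = 49 / 14.3 = 3.427 d.
2nd instar: 29 / (21.9 − 9.4) = 29 / 12.5 = 2.320 d.
Sum = 8.061 ≈ 8.1 days.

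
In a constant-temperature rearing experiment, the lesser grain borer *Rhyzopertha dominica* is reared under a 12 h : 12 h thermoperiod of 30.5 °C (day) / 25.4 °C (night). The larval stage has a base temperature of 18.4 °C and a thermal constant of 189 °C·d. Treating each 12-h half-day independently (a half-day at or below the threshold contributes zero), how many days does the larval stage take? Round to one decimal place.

19.8 days

Day half: max(0, 30.5 − 18.4) × 0.5 = 12.1 × 0.5 = 6.05 DD.
Night half: max(0, 25.4 − 18.4) × 0.5 = 7.0 × 0.5 = 3.50 DD.
Per 24 h: 9.55 DD/day.
Duration = 189 / 9.55 = 19.791 ≈ 19.8 days.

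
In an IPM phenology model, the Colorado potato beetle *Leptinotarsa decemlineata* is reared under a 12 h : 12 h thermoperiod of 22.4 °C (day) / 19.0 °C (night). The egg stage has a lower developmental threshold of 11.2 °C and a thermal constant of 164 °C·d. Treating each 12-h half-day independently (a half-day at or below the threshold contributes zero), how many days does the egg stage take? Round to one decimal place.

17.3 days

Day half: max(0, 22.4 − 11.2) × 0.5 = 11.2 × 0.5 = 5.60 DD.
Night half: max(0, 19.0 − 11.2) × 0.5 = 7.8 × 0.5 = 3.90 DD.
Per 24 h: 9.50 DD/day.
Duration = 164 / 9.50 = 17.263 ≈ 17.3 days.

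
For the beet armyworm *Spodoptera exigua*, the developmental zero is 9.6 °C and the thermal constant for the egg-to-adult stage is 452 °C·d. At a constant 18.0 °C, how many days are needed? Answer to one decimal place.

53.8 days

Daily accumulation = 18.0 − 9.6 = 8.4 DD/day.
Duration = 452 / 8.4 = 53.810 ≈ 53.8 days.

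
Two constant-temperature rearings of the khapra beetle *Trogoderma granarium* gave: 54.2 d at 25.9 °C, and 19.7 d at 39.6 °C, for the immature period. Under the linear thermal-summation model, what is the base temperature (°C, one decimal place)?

18.1 °C

Under the model K = D·(T − T_b), so D₁·(T₁ − T_b) = D₂·(T₂ − T_b).
54.2·(25.9 − T_b) = 19.7·(39.6 − T_b)
T_b = (54.2·25.9 − 19.7·39.6) / (54.2 − 19.7) = 623.66 / 34.5 = 18.077 °C ≈ 18.1 °C.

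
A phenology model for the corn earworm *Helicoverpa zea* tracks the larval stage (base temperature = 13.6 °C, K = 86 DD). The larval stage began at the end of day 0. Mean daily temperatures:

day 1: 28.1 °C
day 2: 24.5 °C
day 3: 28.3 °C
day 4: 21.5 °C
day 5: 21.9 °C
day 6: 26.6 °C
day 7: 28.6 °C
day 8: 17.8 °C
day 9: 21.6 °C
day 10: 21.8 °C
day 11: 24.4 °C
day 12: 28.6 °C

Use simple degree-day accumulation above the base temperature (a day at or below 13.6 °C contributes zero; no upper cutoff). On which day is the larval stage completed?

Daily DD above 13.6 °C: 14.5, 10.9, 14.7, 7.9, 8.3, 13.0, 15.0, 4.2, 8.0, 8.2, 10.8, 15.0.
Cumulative: 14.5, 25.4, 40.1, 48.0, 56.3, 69.3, 84.3, 88.5, 96.5, 104.7, 115.5, 130.5.
The total first reaches 86 DD on day 8.

day 8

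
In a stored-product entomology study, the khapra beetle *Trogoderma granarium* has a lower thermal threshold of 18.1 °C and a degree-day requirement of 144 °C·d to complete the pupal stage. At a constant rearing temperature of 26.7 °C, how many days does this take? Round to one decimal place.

16.7 days

Daily accumulation = 26.7 − 18.1 = 8.6 DD/day.
Duration = 144 / 8.6 = 16.744 ≈ 16.7 days.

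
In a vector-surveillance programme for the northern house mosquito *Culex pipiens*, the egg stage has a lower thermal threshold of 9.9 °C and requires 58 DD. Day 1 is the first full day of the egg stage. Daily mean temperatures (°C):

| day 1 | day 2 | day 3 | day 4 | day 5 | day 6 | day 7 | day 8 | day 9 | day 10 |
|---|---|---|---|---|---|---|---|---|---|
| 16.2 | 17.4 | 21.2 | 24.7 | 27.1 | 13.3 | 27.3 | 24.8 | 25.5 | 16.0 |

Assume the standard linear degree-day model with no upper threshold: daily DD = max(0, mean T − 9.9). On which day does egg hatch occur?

Daily DD above 9.9 °C: 6.3, 7.5, 11.3, 14.8, 17.2, 3.4, 17.4, 14.9, 15.6, 6.1.
Cumulative: 6.3, 13.8, 25.1, 39.9, 57.1, 60.5, 77.9, 92.8, 108.4, 114.5.
The total first reaches 58 DD on day 6.

day 6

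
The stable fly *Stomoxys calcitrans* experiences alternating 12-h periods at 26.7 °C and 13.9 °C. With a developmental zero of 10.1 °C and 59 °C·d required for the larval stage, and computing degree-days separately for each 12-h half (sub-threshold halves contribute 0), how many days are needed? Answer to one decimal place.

5.8 days

Day half: max(0, 26.7 − 10.1) × 0.5 = 16.6 × 0.5 = 8.30 DD.
Night half: max(0, 13.9 − 10.1) × 0.5 = 3.8 × 0.5 = 1.90 DD.
Per 24 h: 10.20 DD/day.
Duration = 59 / 10.20 = 5.784 ≈ 5.8 days.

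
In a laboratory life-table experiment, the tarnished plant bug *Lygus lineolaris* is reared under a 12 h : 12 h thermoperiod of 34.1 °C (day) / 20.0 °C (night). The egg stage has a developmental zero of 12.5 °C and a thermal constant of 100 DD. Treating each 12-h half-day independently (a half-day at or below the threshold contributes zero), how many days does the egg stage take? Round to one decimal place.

6.9 days

Day half: max(0, 34.1 − 12.5) × 0.5 = 21.6 × 0.5 = 10.80 DD.
Night half: max(0, 20.0 − 12.5) × 0.5 = 7.5 × 0.5 = 3.75 DD.
Per 24 h: 14.55 DD/day.
Duration = 100 / 14.55 = 6.873 ≈ 6.9 days.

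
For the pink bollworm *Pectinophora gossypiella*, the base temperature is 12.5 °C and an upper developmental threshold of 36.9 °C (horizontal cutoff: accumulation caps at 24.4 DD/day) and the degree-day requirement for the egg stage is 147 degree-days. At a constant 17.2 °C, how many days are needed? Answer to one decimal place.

Daily accumulation = 17.2 − 12.5 = 4.7 DD/day.
Duration = 147 / 4.7 = 31.277 ≈ 31.3 days.

31.3 days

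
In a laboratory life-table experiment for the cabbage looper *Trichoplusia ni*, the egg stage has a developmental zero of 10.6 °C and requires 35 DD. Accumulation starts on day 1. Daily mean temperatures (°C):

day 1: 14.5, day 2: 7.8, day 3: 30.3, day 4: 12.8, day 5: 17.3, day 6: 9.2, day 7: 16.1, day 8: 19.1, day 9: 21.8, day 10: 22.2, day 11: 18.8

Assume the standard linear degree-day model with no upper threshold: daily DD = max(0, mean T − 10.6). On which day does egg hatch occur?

day 7

Daily DD above 10.6 °C: 3.9, 0.0, 19.7, 2.2, 6.7, 0.0, 5.5, 8.5, 11.2, 11.6, 8.2.
Cumulative: 3.9, 3.9, 23.6, 25.8, 32.5, 32.5, 38.0, 46.5, 57.7, 69.3, 77.5.
The total first reaches 35 DD on day 7.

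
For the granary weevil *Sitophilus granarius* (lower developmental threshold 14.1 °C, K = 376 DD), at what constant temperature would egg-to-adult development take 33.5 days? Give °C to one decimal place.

25.3 °C

Required daily accumulation = 376 / 33.5 = 11.224 DD/day.
T = T_base + 11.224 = 14.1 + 11.224 = 25.324 ≈ 25.3 °C.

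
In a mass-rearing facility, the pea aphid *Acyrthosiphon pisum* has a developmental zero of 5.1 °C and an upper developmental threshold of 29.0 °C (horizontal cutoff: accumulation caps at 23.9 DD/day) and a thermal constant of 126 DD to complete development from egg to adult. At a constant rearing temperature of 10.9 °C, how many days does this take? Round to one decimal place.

Daily accumulation = 10.9 − 5.1 = 5.8 DD/day.
Duration = 126 / 5.8 = 21.724 ≈ 21.7 days.

21.7 days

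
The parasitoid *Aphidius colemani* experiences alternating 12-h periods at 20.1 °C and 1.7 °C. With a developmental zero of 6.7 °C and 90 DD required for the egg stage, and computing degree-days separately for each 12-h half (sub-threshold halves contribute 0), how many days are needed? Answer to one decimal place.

Day half: max(0, 20.1 − 6.7) × 0.5 = 13.4 × 0.5 = 6.70 DD.
Night half: max(0, 1.7 − 6.7) × 0.5 = 0.0 × 0.5 = 0.00 DD.
Per 24 h: 6.70 DD/day.
Duration = 90 / 6.70 = 13.433 ≈ 13.4 days.

13.4 days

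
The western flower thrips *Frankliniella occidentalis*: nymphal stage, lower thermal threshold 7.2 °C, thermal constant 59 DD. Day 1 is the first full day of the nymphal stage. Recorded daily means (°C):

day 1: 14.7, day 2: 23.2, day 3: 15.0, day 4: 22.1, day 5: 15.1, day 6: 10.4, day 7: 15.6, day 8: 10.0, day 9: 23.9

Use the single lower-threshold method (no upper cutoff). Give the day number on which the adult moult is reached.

day 7

Daily DD above 7.2 °C: 7.5, 16.0, 7.8, 14.9, 7.9, 3.2, 8.4, 2.8, 16.7.
Cumulative: 7.5, 23.5, 31.3, 46.2, 54.1, 57.3, 65.7, 68.5, 85.2.
The total first reaches 59 DD on day 7.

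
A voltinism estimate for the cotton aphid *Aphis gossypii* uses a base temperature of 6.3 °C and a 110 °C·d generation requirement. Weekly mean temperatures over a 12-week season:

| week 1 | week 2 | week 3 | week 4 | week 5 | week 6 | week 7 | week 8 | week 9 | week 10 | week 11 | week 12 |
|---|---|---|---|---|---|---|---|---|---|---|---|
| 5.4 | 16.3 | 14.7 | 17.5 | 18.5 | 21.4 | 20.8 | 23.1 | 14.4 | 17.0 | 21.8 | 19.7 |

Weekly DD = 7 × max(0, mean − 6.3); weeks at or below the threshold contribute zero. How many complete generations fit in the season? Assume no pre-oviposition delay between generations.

Weekly DD (7 × max(0, T̄ − 6.3)): 0.0, 70.0, 58.8, 78.4, 85.4, 105.7, 101.5, 117.6, 56.7, 74.9, 108.5, 93.8.
Season total = 951.3 DD.
Complete generations = ⌊951.3 / 110⌋ = 8.

8 generations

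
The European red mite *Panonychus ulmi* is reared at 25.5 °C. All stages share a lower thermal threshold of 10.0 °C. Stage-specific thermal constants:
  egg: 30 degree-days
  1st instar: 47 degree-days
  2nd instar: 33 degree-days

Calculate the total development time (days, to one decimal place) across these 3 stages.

Daily accumulation at 25.5 °C = 25.5 − 10.0 = 15.5 DD/day.
Total K = 30 + 47 + 33 = 110 DD.
Total duration = 110 / 15.5 = 7.097 ≈ 7.1 days.

7.1 days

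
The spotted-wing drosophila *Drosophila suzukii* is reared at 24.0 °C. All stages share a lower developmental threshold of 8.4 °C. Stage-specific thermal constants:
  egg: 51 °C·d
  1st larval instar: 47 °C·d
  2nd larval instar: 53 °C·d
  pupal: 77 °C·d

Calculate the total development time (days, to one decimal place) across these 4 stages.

14.6 days

Daily accumulation at 24.0 °C = 24.0 − 8.4 = 15.6 DD/day.
Total K = 51 + 47 + 53 + 77 = 228 DD.
Total duration = 228 / 15.6 = 14.615 ≈ 14.6 days.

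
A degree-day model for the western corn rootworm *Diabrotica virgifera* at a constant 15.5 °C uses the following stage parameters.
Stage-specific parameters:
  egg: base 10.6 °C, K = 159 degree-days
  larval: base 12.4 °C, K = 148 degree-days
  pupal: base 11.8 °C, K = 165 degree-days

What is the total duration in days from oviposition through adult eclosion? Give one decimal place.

124.8 days

egg: 159 / (15.5 − 10.6) = 159 / 4.9 = 32.449 d.
larval: 148 / (15.5 − 12.4) = 148 / 3.1 = 47.742 d.
pupal: 165 / (15.5 − 11.8) = 165 / 3.7 = 44.595 d.
Sum = 124.786 ≈ 124.8 days.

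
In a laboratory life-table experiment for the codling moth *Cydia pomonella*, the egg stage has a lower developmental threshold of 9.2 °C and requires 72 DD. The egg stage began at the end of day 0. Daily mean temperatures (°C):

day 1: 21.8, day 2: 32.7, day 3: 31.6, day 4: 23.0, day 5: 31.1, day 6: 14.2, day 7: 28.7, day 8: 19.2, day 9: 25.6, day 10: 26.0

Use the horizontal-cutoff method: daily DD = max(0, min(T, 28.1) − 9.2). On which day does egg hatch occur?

Daily DD above 9.2 °C (capped at 18.9): 12.6, 18.9, 18.9, 13.8, 18.9, 5.0, 18.9, 10.0, 16.4, 16.8.
Cumulative: 12.6, 31.5, 50.4, 64.2, 83.1, 88.1, 107.0, 117.0, 133.4, 150.2.
The total first reaches 72 DD on day 5.

day 5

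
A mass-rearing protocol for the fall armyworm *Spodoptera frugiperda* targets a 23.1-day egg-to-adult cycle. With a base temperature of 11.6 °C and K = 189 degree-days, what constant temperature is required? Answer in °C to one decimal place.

19.8 °C

Required daily accumulation = 189 / 23.1 = 8.182 DD/day.
T = T_base + 8.182 = 11.6 + 8.182 = 19.782 ≈ 19.8 °C.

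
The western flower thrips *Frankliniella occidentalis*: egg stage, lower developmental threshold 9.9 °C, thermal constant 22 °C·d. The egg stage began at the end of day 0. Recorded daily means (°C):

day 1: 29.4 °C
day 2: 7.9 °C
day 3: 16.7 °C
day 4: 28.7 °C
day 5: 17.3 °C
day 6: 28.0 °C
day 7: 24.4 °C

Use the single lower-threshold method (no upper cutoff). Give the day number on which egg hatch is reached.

Daily DD above 9.9 °C: 19.5, 0.0, 6.8, 18.8, 7.4, 18.1, 14.5.
Cumulative: 19.5, 19.5, 26.3, 45.1, 52.5, 70.6, 85.1.
The total first reaches 22 DD on day 3.

day 3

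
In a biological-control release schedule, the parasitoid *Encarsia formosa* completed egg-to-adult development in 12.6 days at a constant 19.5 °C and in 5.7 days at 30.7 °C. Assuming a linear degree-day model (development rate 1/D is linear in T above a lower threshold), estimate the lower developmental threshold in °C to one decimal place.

10.2 °C

Under the model K = D·(T − T_b), so D₁·(T₁ − T_b) = D₂·(T₂ − T_b).
12.6·(19.5 − T_b) = 5.7·(30.7 − T_b)
T_b = (12.6·19.5 − 5.7·30.7) / (12.6 − 5.7) = 70.71 / 6.9 = 10.248 °C ≈ 10.2 °C.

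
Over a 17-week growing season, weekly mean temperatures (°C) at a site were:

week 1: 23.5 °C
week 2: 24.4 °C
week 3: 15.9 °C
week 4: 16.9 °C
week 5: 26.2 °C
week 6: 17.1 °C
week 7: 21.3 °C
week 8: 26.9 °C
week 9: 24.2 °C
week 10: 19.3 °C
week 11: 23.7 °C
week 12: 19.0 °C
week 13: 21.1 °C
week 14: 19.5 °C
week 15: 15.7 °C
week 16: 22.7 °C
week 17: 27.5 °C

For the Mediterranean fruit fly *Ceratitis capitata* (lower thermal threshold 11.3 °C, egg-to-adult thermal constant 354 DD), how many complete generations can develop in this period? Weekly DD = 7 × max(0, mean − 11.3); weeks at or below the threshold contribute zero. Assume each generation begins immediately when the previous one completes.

3 generations

Weekly DD (7 × max(0, T̄ − 11.3)): 85.4, 91.7, 32.2, 39.2, 104.3, 40.6, 70.0, 109.2, 90.3, 56.0, 86.8, 53.9, 68.6, 57.4, 30.8, 79.8, 113.4.
Season total = 1209.6 DD.
Complete generations = ⌊1209.6 / 354⌋ = 3.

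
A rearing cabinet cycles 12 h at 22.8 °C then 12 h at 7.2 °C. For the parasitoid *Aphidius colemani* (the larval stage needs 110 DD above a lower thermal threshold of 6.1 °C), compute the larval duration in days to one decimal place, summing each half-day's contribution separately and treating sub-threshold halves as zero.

Day half: max(0, 22.8 − 6.1) × 0.5 = 16.7 × 0.5 = 8.35 DD.
Night half: max(0, 7.2 − 6.1) × 0.5 = 1.1 × 0.5 = 0.55 DD.
Per 24 h: 8.90 DD/day.
Duration = 110 / 8.90 = 12.360 ≈ 12.4 days.

12.4 days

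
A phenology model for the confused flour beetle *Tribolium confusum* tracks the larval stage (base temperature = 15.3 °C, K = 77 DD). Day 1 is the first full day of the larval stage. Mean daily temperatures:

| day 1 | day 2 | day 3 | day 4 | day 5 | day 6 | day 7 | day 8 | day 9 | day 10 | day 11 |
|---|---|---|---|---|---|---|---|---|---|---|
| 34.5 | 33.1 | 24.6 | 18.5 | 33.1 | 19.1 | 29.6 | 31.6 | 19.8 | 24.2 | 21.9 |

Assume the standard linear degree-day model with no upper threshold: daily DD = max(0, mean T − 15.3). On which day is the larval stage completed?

Daily DD above 15.3 °C: 19.2, 17.8, 9.3, 3.2, 17.8, 3.8, 14.3, 16.3, 4.5, 8.9, 6.6.
Cumulative: 19.2, 37.0, 46.3, 49.5, 67.3, 71.1, 85.4, 101.7, 106.2, 115.1, 121.7.
The total first reaches 77 DD on day 7.

day 7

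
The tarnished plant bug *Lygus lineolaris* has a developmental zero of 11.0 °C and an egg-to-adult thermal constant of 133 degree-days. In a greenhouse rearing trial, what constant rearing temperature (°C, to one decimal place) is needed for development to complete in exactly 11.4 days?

22.7 °C

Required daily accumulation = 133 / 11.4 = 11.667 DD/day.
T = T_base + 11.667 = 11.0 + 11.667 = 22.667 ≈ 22.7 °C.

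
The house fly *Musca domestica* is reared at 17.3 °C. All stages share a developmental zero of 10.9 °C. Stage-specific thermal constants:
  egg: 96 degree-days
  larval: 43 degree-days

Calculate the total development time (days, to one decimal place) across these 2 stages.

Daily accumulation at 17.3 °C = 17.3 − 10.9 = 6.4 DD/day.
Total K = 96 + 43 = 139 DD.
Total duration = 139 / 6.4 = 21.719 ≈ 21.7 days.

21.7 days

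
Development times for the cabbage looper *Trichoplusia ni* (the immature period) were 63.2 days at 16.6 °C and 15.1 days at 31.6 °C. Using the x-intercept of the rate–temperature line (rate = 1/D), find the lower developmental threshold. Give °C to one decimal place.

11.9 °C

Under the model K = D·(T − T_b), so D₁·(T₁ − T_b) = D₂·(T₂ − T_b).
63.2·(16.6 − T_b) = 15.1·(31.6 − T_b)
T_b = (63.2·16.6 − 15.1·31.6) / (63.2 − 15.1) = 571.96 / 48.1 = 11.891 °C ≈ 11.9 °C.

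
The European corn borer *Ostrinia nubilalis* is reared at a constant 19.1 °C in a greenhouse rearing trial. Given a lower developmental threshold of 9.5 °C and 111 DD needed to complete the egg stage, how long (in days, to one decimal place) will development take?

Daily accumulation = 19.1 − 9.5 = 9.6 DD/day.
Duration = 111 / 9.6 = 11.562 ≈ 11.6 days.

11.6 days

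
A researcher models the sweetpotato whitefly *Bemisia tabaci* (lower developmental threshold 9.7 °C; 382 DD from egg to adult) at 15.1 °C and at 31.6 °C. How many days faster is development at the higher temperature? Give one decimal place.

53.3 days

At 15.1 °C: 382 / (15.1 − 9.7) = 382 / 5.4 = 70.741 d.
At 31.6 °C: 382 / (31.6 − 9.7) = 382 / 21.9 = 17.443 d.
Difference = |70.741 − 17.443| = 53.298 ≈ 53.3 days.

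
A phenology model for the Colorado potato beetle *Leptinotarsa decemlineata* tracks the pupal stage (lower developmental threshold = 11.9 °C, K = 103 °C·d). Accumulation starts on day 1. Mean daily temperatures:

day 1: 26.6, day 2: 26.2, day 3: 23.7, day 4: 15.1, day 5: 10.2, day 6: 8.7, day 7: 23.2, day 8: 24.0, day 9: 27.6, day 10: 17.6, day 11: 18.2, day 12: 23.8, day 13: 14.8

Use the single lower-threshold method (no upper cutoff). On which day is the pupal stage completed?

Daily DD above 11.9 °C: 14.7, 14.3, 11.8, 3.2, 0.0, 0.0, 11.3, 12.1, 15.7, 5.7, 6.3, 11.9, 2.9.
Cumulative: 14.7, 29.0, 40.8, 44.0, 44.0, 44.0, 55.3, 67.4, 83.1, 88.8, 95.1, 107.0, 109.9.
The total first reaches 103 DD on day 12.

day 12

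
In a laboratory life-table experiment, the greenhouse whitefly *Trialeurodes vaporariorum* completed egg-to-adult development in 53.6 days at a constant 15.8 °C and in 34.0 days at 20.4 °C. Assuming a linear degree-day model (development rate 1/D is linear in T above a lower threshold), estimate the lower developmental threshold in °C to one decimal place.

7.8 °C

Linear rate model ⇒ the product D·(T − T_b) is constant across temperatures.
53.6·(15.8 − T_b) = 34.0·(20.4 − T_b)
T_b = (53.6·15.8 − 34.0·20.4) / (53.6 − 34.0) = 153.28 / 19.6 = 7.820 °C ≈ 7.8 °C.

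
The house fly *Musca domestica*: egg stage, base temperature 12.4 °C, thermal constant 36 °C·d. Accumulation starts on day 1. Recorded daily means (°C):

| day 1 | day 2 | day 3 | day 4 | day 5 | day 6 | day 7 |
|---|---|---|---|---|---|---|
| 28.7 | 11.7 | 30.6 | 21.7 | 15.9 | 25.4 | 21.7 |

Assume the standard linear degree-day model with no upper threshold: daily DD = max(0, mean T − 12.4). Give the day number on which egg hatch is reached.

Daily DD above 12.4 °C: 16.3, 0.0, 18.2, 9.3, 3.5, 13.0, 9.3.
Cumulative: 16.3, 16.3, 34.5, 43.8, 47.3, 60.3, 69.6.
The total first reaches 36 DD on day 4.

day 4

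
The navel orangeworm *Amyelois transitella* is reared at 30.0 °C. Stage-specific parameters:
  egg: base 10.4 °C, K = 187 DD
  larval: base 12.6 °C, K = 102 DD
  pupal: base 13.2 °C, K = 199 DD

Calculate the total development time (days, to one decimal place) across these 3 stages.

27.2 days

egg: 187 / (30.0 − 10.4) = 187 / 19.6 = 9.541 d.
larval: 102 / (30.0 − 12.6) = 102 / 17.4 = 5.862 d.
pupal: 199 / (30.0 − 13.2) = 199 / 16.8 = 11.845 d.
Sum = 27.248 ≈ 27.2 days.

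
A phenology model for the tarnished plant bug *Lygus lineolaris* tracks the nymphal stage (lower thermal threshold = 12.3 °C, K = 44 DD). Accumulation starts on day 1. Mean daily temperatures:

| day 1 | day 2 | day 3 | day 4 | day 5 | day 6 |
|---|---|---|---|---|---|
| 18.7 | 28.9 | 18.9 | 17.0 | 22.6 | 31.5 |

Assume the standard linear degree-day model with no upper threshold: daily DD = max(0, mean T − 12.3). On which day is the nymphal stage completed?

Daily DD above 12.3 °C: 6.4, 16.6, 6.6, 4.7, 10.3, 19.2.
Cumulative: 6.4, 23.0, 29.6, 34.3, 44.6, 63.8.
The total first reaches 44 DD on day 5.

day 5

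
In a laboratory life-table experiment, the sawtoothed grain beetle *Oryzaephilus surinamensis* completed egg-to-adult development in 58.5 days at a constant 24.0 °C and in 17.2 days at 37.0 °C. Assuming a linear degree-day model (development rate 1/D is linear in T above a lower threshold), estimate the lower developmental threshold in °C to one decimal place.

18.6 °C

Equal thermal constants: D₁(T₁ − T_b) = D₂(T₂ − T_b).
58.5·(24.0 − T_b) = 17.2·(37.0 − T_b)
T_b = (58.5·24.0 − 17.2·37.0) / (58.5 − 17.2) = 767.60 / 41.3 = 18.586 °C ≈ 18.6 °C.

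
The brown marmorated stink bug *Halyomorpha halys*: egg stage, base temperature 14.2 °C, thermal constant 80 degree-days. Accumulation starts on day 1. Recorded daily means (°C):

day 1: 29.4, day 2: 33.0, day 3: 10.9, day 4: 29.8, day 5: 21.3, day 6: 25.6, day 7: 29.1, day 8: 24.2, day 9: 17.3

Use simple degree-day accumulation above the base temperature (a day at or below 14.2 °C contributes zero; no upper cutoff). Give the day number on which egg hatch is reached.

day 7

Daily DD above 14.2 °C: 15.2, 18.8, 0.0, 15.6, 7.1, 11.4, 14.9, 10.0, 3.1.
Cumulative: 15.2, 34.0, 34.0, 49.6, 56.7, 68.1, 83.0, 93.0, 96.1.
The total first reaches 80 DD on day 7.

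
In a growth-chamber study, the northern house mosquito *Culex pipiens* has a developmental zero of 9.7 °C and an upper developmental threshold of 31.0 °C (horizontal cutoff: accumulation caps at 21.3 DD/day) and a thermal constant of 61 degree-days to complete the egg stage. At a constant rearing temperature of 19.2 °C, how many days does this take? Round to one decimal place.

Daily accumulation = 19.2 − 9.7 = 9.5 DD/day.
Duration = 61 / 9.5 = 6.421 ≈ 6.4 days.

6.4 days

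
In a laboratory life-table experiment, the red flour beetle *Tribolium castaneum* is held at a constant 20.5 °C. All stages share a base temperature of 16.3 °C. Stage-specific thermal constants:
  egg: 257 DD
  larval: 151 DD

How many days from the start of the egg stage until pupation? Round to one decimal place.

Daily accumulation at 20.5 °C = 20.5 − 16.3 = 4.2 DD/day.
Total K = 257 + 151 = 408 DD.
Total duration = 408 / 4.2 = 97.143 ≈ 97.1 days.

97.1 days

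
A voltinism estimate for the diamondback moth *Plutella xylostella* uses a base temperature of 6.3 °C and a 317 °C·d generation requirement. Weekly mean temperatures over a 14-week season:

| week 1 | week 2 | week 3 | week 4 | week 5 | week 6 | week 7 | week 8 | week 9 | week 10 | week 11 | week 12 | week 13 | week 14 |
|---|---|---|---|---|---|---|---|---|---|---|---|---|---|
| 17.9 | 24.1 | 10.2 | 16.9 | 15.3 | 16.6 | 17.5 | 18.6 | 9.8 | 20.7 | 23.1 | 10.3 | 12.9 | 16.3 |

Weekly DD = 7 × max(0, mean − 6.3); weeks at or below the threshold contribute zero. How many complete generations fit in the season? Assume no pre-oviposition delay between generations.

3 generations

Weekly DD (7 × max(0, T̄ − 6.3)): 81.2, 124.6, 27.3, 74.2, 63.0, 72.1, 78.4, 86.1, 24.5, 100.8, 117.6, 28.0, 46.2, 70.0.
Season total = 994.0 DD.
Complete generations = ⌊994.0 / 317⌋ = 3.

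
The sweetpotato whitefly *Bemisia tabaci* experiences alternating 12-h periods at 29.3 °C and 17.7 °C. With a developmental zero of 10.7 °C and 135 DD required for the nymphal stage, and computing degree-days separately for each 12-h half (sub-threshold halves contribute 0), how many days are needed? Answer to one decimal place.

Day half: max(0, 29.3 − 10.7) × 0.5 = 18.6 × 0.5 = 9.30 DD.
Night half: max(0, 17.7 − 10.7) × 0.5 = 7.0 × 0.5 = 3.50 DD.
Per 24 h: 12.80 DD/day.
Duration = 135 / 12.80 = 10.547 ≈ 10.5 days.

10.5 days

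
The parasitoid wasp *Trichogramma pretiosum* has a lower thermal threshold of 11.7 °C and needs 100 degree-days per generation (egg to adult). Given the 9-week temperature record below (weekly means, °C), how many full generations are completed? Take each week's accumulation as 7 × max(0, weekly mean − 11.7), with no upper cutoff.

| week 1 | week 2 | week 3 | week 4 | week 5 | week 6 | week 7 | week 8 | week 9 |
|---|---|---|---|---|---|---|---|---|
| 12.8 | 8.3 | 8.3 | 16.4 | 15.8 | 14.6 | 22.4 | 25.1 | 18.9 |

Weekly DD (7 × max(0, T̄ − 11.7)): 7.7, 0.0, 0.0, 32.9, 28.7, 20.3, 74.9, 93.8, 50.4.
Season total = 308.7 DD.
Complete generations = ⌊308.7 / 100⌋ = 3.

3 generations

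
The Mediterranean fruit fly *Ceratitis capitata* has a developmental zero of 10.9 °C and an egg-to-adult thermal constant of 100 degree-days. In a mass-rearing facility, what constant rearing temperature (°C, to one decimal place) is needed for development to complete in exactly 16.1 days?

Required daily accumulation = 100 / 16.1 = 6.211 DD/day.
T = T_base + 6.211 = 10.9 + 6.211 = 17.111 ≈ 17.1 °C.

17.1 °C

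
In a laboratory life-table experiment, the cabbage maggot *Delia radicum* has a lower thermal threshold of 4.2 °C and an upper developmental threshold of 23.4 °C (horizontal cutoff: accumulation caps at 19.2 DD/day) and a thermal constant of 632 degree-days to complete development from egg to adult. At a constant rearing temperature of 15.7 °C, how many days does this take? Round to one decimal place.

Daily accumulation = 15.7 − 4.2 = 11.5 DD/day.
Duration = 632 / 11.5 = 54.957 ≈ 55.0 days.

55.0 days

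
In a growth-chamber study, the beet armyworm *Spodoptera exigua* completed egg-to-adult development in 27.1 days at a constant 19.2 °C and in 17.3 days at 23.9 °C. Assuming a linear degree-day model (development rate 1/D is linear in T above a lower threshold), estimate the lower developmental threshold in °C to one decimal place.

Equal thermal constants: D₁(T₁ − T_b) = D₂(T₂ − T_b).
27.1·(19.2 − T_b) = 17.3·(23.9 − T_b)
T_b = (27.1·19.2 − 17.3·23.9) / (27.1 − 17.3) = 106.85 / 9.8 = 10.903 °C ≈ 10.9 °C.

10.9 °C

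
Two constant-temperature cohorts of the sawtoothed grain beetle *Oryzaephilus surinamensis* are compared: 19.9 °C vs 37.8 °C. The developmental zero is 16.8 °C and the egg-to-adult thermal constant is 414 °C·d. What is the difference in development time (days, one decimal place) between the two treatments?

At 19.9 °C: 414 / (19.9 − 16.8) = 414 / 3.1 = 133.548 d.
At 37.8 °C: 414 / (37.8 − 16.8) = 414 / 21.0 = 19.714 d.
Difference = |133.548 − 19.714| = 113.834 ≈ 113.8 days.

113.8 days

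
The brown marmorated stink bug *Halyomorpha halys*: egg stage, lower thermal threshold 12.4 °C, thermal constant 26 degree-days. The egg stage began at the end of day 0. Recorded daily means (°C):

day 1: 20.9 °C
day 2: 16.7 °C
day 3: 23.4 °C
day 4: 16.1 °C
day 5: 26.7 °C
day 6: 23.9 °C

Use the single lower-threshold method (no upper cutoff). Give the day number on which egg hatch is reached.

day 4

Daily DD above 12.4 °C: 8.5, 4.3, 11.0, 3.7, 14.3, 11.5.
Cumulative: 8.5, 12.8, 23.8, 27.5, 41.8, 53.3.
The total first reaches 26 DD on day 4.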